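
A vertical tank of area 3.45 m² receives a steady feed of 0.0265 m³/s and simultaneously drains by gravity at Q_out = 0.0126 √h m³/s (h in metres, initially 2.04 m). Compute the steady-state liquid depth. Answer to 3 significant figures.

A dh/dt = Q_in − 0.0126 √h. Steady state requires inflow = outflow:
Q_in = 0.0126 √h_ss ⇒ √h_ss = 0.0265/0.0126 = 2.1032.
h_ss = 2.1032² = 4.4233 m. (Since h₀ = 2.04 m < h_ss, the level will rise toward this value.)

4.42 m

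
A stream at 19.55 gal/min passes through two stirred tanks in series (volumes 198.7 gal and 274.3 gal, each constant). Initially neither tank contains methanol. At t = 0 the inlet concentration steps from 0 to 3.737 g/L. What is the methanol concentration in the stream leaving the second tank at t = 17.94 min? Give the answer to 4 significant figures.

Time constants: τᵢ = Vᵢ/Q for each well-mixed tank.
τ₁ = 198.7/19.55 = 10.1637 min; τ₂ = 274.3/19.55 = 14.0307 min.
Solving the cascade with C₁(0)=C₂(0)=0 gives C₂(t) = C_in[1 − (τ₁ e^(−t/τ₁) − τ₂ e^(−t/τ₂))/(τ₁ − τ₂)].
At t = 17.94: e^(−t/τ₁) = 0.171168, e^(−t/τ₂) = 0.278420.
C₂ = 3.737·[1 − (10.1637·0.171168 − 14.0307·0.278420)/(-3.86701)] = 3.737·0.439691 = 1.64312 g/L.

1.643 g/L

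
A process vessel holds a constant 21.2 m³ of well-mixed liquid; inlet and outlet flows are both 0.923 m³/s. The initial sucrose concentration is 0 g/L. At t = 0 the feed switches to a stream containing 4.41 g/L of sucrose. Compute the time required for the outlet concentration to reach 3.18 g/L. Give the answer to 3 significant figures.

Transient balance on the dissolved component: V dC/dt = Q(C_in − C), so τ = V/Q = 22.969 s.
C(t) = C_in + (C₀ − C_in) e^(−t/τ). Set C = 3.18 and solve for t:
e^(−t/τ) = (C − C_in)/(C₀ − C_in) = (3.18 − 4.41)/(0 − 4.41) = 0.27891
t = −τ ln(…) = 22.969 × 1.2769 = 29.328 s.

29.3 s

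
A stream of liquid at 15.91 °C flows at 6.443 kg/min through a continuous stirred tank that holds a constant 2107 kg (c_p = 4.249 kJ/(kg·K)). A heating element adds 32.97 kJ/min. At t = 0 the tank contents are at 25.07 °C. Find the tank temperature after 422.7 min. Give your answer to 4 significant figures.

Heat balance on the well-mixed liquid: M c_p dT/dt = ṁ c_p (T_in − T) + 32.97.
τ = M/ṁ = 327.022 min; T_ss = T_in + Q̇/(ṁ c_p) = 15.91 + 32.97/(6.443·4.249) = 17.1143 °C.
Integrating: T(t) = T_ss + (T₀ − T_ss) e^(−t/τ).
T(422.7) = 17.1143 + (7.95567)·e^(−422.7/327.022) = 17.1143 + (7.95567)·0.274563 = 19.2987 °C.

19.30 °C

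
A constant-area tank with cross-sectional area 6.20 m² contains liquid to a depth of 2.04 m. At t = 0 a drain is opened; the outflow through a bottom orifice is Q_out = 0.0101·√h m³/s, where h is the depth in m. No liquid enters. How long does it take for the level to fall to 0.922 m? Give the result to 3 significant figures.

575 s

A dh/dt = −Q_out = −0.0101 √h.
∫ h^(−1/2) dh = −(0.0101/A) ∫ dt, giving 2√h = 2√h₀ − (0.0101/A) t.
t = 2A(√h₀ − √h)/0.0101 = 2·6.20·(√2.04 − √0.922)/0.0101
  = 12.400 × (1.4283 − 0.96021) / 0.0101 = 574.67 s.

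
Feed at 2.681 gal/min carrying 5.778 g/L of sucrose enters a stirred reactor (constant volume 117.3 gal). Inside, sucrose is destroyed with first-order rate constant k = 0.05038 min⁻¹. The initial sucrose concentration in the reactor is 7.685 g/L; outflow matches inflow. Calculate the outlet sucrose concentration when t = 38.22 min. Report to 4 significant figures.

Accumulation = in − out − consumed: V dC/dt = Q C_in − Q C − k V C.
dC/dt = (Q/V) C_in − (Q/V + k) C; effective rate a = Q/V + k = 0.0228559 + 0.05038 = 0.0732359 min⁻¹.
C_ss = Q C_in/(Q + kV) = 1.80323 g/L; C(t) = C_ss + (C₀ − C_ss) e^(−a t).
C(38.22) = 1.80323 + (5.88177)·e^(−0.0732359·38.22) = 1.80323 + (5.88177)·0.0608662 = 2.16124 g/L.

2.161 g/L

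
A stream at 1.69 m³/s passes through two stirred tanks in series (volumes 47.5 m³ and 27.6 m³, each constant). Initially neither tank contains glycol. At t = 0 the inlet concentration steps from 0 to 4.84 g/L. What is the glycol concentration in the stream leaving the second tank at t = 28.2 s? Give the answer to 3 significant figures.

Time constants: τᵢ = Vᵢ/Q for each well-mixed tank.
τ₁ = 47.5/1.69 = 28.107 s; τ₂ = 27.6/1.69 = 16.331 s.
Solving the cascade with C₁(0)=C₂(0)=0 gives C₂(t) = C_in[1 − (τ₁ e^(−t/τ₁) − τ₂ e^(−t/τ₂))/(τ₁ − τ₂)].
At t = 28.2: e^(−t/τ₁) = 0.36666, e^(−t/τ₂) = 0.17786.
C₂ = 4.84·[1 − (28.107·0.36666 − 16.331·0.17786)/(11.775)] = 4.84·0.37150 = 1.7980 g/L.

1.80 g/L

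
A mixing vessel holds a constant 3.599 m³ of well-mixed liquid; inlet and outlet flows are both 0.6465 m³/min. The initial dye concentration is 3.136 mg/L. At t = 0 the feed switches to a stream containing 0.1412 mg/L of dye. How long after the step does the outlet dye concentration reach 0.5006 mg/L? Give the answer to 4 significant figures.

11.80 min

Species balance: V dC/dt = Q(C_in − C) ⇒ τ = V/Q = 5.56690 min.
C(t) = C_in + (C₀ − C_in) e^(−t/τ). Set C = 0.5006 and solve for t:
e^(−t/τ) = (C − C_in)/(C₀ − C_in) = (0.5006 − 0.1412)/(3.136 − 0.1412) = 0.120008
t = −τ ln(…) = 5.56690 × 2.12020 = 11.8029 min.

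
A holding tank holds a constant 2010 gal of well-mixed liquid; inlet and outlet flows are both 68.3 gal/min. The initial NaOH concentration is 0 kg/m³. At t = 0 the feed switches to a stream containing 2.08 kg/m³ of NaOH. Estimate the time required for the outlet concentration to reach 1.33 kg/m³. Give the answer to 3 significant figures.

Species balance: V dC/dt = Q(C_in − C) ⇒ τ = V/Q = 29.429 min.
C(t) = C_in + (C₀ − C_in) e^(−t/τ). Set C = 1.33 and solve for t:
e^(−t/τ) = (C − C_in)/(C₀ − C_in) = (1.33 − 2.08)/(0 − 2.08) = 0.36058
t = −τ ln(…) = 29.429 × 1.0200 = 30.019 min.

30.0 min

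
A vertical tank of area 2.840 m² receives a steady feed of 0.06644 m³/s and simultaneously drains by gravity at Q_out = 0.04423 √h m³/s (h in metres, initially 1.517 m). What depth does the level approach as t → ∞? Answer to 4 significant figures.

2.256 m

Accumulation of liquid (constant cross-section A): A dh/dt = Q_in − 0.04423 √h. At steady state dh/dt = 0:
Q_in = 0.04423 √h_ss ⇒ √h_ss = 0.06644/0.04423 = 1.50215.
h_ss = 1.50215² = 2.25645 m. (Since h₀ = 1.517 m < h_ss, the level will rise toward this value.)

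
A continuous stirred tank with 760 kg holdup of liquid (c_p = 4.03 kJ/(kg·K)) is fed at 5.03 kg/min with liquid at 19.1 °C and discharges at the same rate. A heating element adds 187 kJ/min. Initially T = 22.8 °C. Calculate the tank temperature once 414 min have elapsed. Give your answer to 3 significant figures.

M c_p dT/dt = ṁ c_p (T_in − T) + Q̇.
τ = M/ṁ = 151.09 min; T_ss = T_in + Q̇/(ṁ c_p) = 19.1 + 187/(5.03·4.03) = 28.325 °C.
Integrating: T(t) = T_ss + (T₀ − T_ss) e^(−t/τ).
T(414) = 28.325 + (-5.5250)·e^(−414/151.09) = 28.325 + (-5.5250)·0.064569 = 27.968 °C.

28.0 °C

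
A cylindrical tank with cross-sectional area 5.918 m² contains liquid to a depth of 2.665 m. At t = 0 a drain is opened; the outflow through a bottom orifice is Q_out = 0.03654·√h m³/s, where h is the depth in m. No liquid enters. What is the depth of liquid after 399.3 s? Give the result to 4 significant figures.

0.1598 m

Accumulation of liquid (constant cross-section A): A dh/dt = −0.03654 √h.
∫ h^(−1/2) dh = −(0.03654/A) ∫ dt, giving 2√h = 2√h₀ − (0.03654/A) t.
√h = √2.665 − 0.03654·399.3/(2·5.918) = 1.63248 − 1.23272 = 0.399767.
h = 0.399767² = 0.159814 m.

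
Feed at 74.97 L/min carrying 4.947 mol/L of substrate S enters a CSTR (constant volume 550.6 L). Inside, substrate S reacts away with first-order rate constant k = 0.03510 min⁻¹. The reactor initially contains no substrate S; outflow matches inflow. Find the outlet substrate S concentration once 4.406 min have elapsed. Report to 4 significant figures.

2.084 mol/L

Accumulation = in − out − consumed: V dC/dt = Q C_in − Q C − k V C.
dC/dt = (Q/V) C_in − (Q/V + k) C; effective rate a = Q/V + k = 0.136161 + 0.03510 = 0.171261 min⁻¹.
C_ss = Q C_in/(Q + kV) = 3.93311 mol/L; C(t) = C_ss + (C₀ − C_ss) e^(−a t).
C(4.406) = 3.93311 + (-3.93311)·e^(−0.171261·4.406) = 3.93311 + (-3.93311)·0.470211 = 2.08372 mol/L.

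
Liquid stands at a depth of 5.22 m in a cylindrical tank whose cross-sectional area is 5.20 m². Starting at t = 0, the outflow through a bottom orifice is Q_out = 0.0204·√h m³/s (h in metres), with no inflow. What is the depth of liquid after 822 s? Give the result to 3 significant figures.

0.452 m

With no inflow, A dh/dt = −0.0204 √h.
Separate and integrate: 2(√h − √h₀) = −(0.0204/A) t.
√h = √5.22 − 0.0204·822/(2·5.20) = 2.2847 − 1.6124 = 0.67235.
h = 0.67235² = 0.45205 m.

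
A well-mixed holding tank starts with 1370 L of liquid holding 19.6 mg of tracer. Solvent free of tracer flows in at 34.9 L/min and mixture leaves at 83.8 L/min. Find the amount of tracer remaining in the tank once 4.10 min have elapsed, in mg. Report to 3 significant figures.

14.9 mg

Let m(t) be the amount of tracer. Volume: V(t) = V₀ + (Q_in − Q_out) t = 1370 − 48.900 t; V(4.10) = 1169.5 L.
Species balance (pure solvent in): dm/dt = −Q_out · m/V(t).
Separate: dm/m = −Q_out dt/V(t) ⇒ ln(m/m₀) = −(Q_out/(Q_in−Q_out)) ln(V/V₀).
m = m₀ (V₀/V)^(Q_out/(Q_in−Q_out)) = 19.6 × (1370/1169.5)^(-1.7137) = 14.945 mg.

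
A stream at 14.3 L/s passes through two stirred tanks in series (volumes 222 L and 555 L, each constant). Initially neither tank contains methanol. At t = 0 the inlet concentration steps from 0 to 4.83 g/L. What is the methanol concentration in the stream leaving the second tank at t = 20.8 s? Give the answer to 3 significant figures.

0.963 g/L

Time constants: τᵢ = Vᵢ/Q for each well-mixed tank.
τ₁ = 222/14.3 = 15.524 s; τ₂ = 555/14.3 = 38.811 s.
Solving the cascade with C₁(0)=C₂(0)=0 gives C₂(t) = C_in[1 − (τ₁ e^(−t/τ₁) − τ₂ e^(−t/τ₂))/(τ₁ − τ₂)].
At t = 20.8: e^(−t/τ₁) = 0.26189, e^(−t/τ₂) = 0.58513.
C₂ = 4.83·[1 − (15.524·0.26189 − 38.811·0.58513)/(-23.287)] = 4.83·0.19939 = 0.96303 g/L.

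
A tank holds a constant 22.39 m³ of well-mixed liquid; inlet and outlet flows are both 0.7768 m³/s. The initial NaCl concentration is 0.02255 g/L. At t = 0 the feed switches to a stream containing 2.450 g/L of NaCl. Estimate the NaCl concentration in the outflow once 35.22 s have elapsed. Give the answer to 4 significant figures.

Species balance on the tank: V dC/dt = Q(C_in − C).
So dC/dt = (C_in − C)/τ with τ = V/Q = 22.39/0.7768 = 28.8234 s.
Integrating: C(t) = C_in + (C₀ − C_in) e^(−t/τ).
C(35.22) = 2.450 + (0.02255 − 2.450)·e^(−35.22/28.8234) = 2.450 + (-2.42745)·0.294662 = 1.73472 g/L.

1.735 g/L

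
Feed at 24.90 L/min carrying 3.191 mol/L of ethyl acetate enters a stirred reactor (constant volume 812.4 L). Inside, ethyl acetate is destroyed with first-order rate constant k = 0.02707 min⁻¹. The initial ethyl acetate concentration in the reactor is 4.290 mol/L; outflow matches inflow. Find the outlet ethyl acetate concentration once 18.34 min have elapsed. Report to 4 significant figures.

2.595 mol/L

Species balance: V dC/dt = Q C_in − Q C − k V C.
dC/dt = (Q/V) C_in − (Q/V + k) C; effective rate a = Q/V + k = 0.0306499 + 0.02707 = 0.0577199 min⁻¹.
C_ss = Q C_in/(Q + kV) = 1.69446 mol/L; C(t) = C_ss + (C₀ − C_ss) e^(−a t).
C(18.34) = 1.69446 + (2.59554)·e^(−0.0577199·18.34) = 1.69446 + (2.59554)·0.346947 = 2.59497 mol/L.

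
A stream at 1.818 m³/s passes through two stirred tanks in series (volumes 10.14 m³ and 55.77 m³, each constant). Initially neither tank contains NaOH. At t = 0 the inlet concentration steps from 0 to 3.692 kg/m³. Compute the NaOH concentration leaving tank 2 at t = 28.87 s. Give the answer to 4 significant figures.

1.936 kg/m³

Time constants: τᵢ = Vᵢ/Q for each well-mixed tank.
τ₁ = 10.14/1.818 = 5.57756 s; τ₂ = 55.77/1.818 = 30.6766 s.
Solving the cascade with C₁(0)=C₂(0)=0 gives C₂(t) = C_in[1 − (τ₁ e^(−t/τ₁) − τ₂ e^(−t/τ₂))/(τ₁ − τ₂)].
At t = 28.87: e^(−t/τ₁) = 0.00565000, e^(−t/τ₂) = 0.390195.
C₂ = 3.692·[1 − (5.57756·0.00565000 − 30.6766·0.390195)/(-25.0990)] = 3.692·0.524351 = 1.93590 kg/m³.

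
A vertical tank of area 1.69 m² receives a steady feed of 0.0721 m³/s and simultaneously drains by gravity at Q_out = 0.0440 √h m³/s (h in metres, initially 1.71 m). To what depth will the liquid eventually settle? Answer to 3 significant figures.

2.69 m

Mass balance (ρ constant): A dh/dt = Q_in − 0.0440 √h. At steady state dh/dt = 0:
Q_in = 0.0440 √h_ss ⇒ √h_ss = 0.0721/0.0440 = 1.6386.
h_ss = 1.6386² = 2.6851 m. (Since h₀ = 1.71 m < h_ss, the level will rise toward this value.)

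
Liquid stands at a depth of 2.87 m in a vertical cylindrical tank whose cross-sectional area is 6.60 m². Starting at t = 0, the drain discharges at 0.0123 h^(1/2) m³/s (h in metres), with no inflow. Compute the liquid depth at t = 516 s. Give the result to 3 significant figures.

1.47 m

Mass balance (ρ constant): A dh/dt = −0.0123 √h.
This is separable: 2 d(√h)/dt = −0.0123/A, so √h = √h₀ − (0.0123/(2A)) t.
√h = √2.87 − 0.0123·516/(2·6.60) = 1.6941 − 0.48082 = 1.2133.
h = 1.2133² = 1.4721 m.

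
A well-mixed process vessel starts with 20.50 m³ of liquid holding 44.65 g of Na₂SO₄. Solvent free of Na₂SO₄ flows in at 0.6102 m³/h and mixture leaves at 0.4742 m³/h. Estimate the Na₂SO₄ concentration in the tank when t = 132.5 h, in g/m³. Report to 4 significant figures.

0.1285 g/m³

Total volume: dV/dt = Q_in − Q_out = 0.136000 m³/h, so V(t) = 20.50 + 0.136000 t and V(132.5) = 38.5200 m³.
Species balance (pure solvent in): dm/dt = −Q_out · m/V(t).
dm/m = −Q_out dt/(V₀ + 0.136000 t); integrating gives ln(m/m₀) = −(Q_out/(Q_in−Q_out)) ln(V/V₀).
m = m₀ (V₀/V)^(Q_out/(Q_in−Q_out)) = 44.65 × (20.50/38.5200)^(3.48676) = 4.95089 g.
C = m/V = 4.95089/38.5200 = 0.128528 g/m³.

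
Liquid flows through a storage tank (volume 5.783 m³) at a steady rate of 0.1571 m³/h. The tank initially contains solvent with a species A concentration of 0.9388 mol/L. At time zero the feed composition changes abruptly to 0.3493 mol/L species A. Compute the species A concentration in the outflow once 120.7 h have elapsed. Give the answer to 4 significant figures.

0.3715 mol/L

Species balance on the tank: V dC/dt = Q(C_in − C).
So dC/dt = (C_in − C)/τ with τ = V/Q = 5.783/0.1571 = 36.8109 h.
Solution: C(t) = C_in + (C₀ − C_in) e^(−t/τ).
C(120.7) = 0.3493 + (0.9388 − 0.3493)·e^(−120.7/36.8109) = 0.3493 + (0.589500)·0.0376691 = 0.371506 mol/L.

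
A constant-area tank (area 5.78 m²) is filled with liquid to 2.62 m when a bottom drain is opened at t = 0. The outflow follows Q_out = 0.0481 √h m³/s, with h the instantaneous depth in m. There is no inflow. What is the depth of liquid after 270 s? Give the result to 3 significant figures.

With no inflow, A dh/dt = −0.0481 √h.
Separate and integrate: 2(√h − √h₀) = −(0.0481/A) t.
√h = √2.62 − 0.0481·270/(2·5.78) = 1.6186 − 1.1234 = 0.49520.
h = 0.49520² = 0.24522 m.

0.245 m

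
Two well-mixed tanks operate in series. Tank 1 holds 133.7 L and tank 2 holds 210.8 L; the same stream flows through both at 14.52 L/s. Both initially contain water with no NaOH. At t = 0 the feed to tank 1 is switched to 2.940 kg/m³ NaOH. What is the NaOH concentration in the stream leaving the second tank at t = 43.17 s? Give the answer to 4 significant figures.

2.576 kg/m³

Species balance on tank i: dCᵢ/dt = (Cᵢ₋₁ − Cᵢ)/τᵢ with τᵢ = Vᵢ/Q.
τ₁ = 133.7/14.52 = 9.20799 s; τ₂ = 210.8/14.52 = 14.5179 s.
Tank 1: C₁ = C_in(1 − e^(−t/τ₁)). Tank 2 (τ₁ ≠ τ₂): C₂ = C_in[1 − (τ₁ e^(−t/τ₁) − τ₂ e^(−t/τ₂))/(τ₁ − τ₂)].
At t = 43.17: e^(−t/τ₁) = 0.00920213, e^(−t/τ₂) = 0.0511205.
C₂ = 2.940·[1 − (9.20799·0.00920213 − 14.5179·0.0511205)/(-5.30992)] = 2.940·0.876188 = 2.57599 kg/m³.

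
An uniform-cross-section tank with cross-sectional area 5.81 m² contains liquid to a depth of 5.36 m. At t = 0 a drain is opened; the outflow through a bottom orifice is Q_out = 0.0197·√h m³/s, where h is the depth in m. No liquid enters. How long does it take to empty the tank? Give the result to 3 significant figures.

1370 s

A dh/dt = −Q_out = −0.0197 √h.
∫ h^(−1/2) dh = −(0.0197/A) ∫ dt, giving 2√h = 2√h₀ − (0.0197/A) t.
Set h = 0: 2√h₀ = (0.0197/A) t_empty ⇒ t_empty = 2A√h₀/0.0197.
t_empty = 2·5.81·√5.36/0.0197 = 11.620·2.3152/0.0197 = 1365.6 s.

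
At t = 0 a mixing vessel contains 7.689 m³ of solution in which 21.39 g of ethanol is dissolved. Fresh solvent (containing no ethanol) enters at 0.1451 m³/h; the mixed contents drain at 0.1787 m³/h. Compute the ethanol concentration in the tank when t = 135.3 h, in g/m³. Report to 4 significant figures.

0.05841 g/m³

Let m(t) be the amount of ethanol. Volume: V(t) = V₀ + (Q_in − Q_out) t = 7.689 − 0.0336000 t; V(135.3) = 3.14292 m³.
Species balance (pure solvent in): dm/dt = −Q_out · m/V(t).
Separate: dm/m = −Q_out dt/V(t) ⇒ ln(m/m₀) = −(Q_out/(Q_in−Q_out)) ln(V/V₀).
m = m₀ (V₀/V)^(Q_out/(Q_in−Q_out)) = 21.39 × (7.689/3.14292)^(-5.31845) = 0.183568 g.
C = m/V = 0.183568/3.14292 = 0.0584069 g/m³.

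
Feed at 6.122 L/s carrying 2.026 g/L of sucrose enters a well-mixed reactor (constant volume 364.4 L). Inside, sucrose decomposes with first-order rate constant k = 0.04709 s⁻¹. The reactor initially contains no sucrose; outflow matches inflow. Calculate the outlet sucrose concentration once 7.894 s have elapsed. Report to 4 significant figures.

V dC/dt = Q(C_in − C) − k V C.
This is linear with rate a = Q/V + k = 0.0638902 s⁻¹.
C_ss = Q C_in/(Q + kV) = 0.532746 g/L; C(t) = C_ss + (C₀ − C_ss) e^(−a t).
C(7.894) = 0.532746 + (-0.532746)·e^(−0.0638902·7.894) = 0.532746 + (-0.532746)·0.603898 = 0.211021 g/L.

0.2110 g/L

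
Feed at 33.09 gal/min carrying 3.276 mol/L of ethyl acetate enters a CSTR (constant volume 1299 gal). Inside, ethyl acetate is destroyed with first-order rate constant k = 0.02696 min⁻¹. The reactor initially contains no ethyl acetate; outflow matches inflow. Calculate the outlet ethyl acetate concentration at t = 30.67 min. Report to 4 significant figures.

1.273 mol/L

Species balance: V dC/dt = Q C_in − Q C − k V C.
dC/dt = (Q/V) C_in − (Q/V + k) C; effective rate a = Q/V + k = 0.0254734 + 0.02696 = 0.0524334 min⁻¹.
C_ss = Q C_in/(Q + kV) = 1.59156 mol/L; C(t) = C_ss + (C₀ − C_ss) e^(−a t).
C(30.67) = 1.59156 + (-1.59156)·e^(−0.0524334·30.67) = 1.59156 + (-1.59156)·0.200261 = 1.27283 mol/L.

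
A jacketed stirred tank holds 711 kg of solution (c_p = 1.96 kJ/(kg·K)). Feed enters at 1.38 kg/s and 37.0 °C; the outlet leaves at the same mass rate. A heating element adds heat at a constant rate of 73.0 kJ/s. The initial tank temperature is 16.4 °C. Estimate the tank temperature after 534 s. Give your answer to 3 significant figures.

47.1 °C

M c_p dT/dt = ṁ c_p (T_in − T) + Q̇.
Rearrange: dT/dt = (T_ss − T)/τ with τ = M/ṁ = 515.22 s and T_ss = T_in + Q̇/(ṁ c_p) = 63.989 °C.
Integrating: T(t) = T_ss + (T₀ − T_ss) e^(−t/τ).
T(534) = 63.989 + (-47.589)·e^(−534/515.22) = 63.989 + (-47.589)·0.35471 = 47.109 °C.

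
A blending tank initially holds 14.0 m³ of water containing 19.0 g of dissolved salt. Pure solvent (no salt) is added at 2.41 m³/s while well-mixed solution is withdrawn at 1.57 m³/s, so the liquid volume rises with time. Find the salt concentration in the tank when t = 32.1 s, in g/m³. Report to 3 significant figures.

0.0624 g/m³

Let m(t) be the amount of salt. Volume: V(t) = V₀ + (Q_in − Q_out) t = 14.0 + 0.84000 t; V(32.1) = 40.964 m³.
No salt enters, so dm/dt = −Q_out · (m/V).
dm/m = −Q_out dt/(V₀ + 0.84000 t); integrating gives ln(m/m₀) = −(Q_out/(Q_in−Q_out)) ln(V/V₀).
m = m₀ (V₀/V)^(Q_out/(Q_in−Q_out)) = 19.0 × (14.0/40.964)^(1.8690) = 2.5543 g.
C = m/V = 2.5543/40.964 = 0.062354 g/m³.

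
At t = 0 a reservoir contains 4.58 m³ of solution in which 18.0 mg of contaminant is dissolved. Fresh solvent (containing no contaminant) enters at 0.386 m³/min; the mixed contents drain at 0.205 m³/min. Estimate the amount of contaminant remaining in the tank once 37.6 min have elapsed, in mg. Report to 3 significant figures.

6.42 mg

Total volume: dV/dt = Q_in − Q_out = 0.18100 m³/min, so V(t) = 4.58 + 0.18100 t and V(37.6) = 11.386 m³.
Solute balance: dm/dt = 0 − Q_out C = −Q_out m/V(t).
Separate: dm/m = −Q_out dt/V(t) ⇒ ln(m/m₀) = −(Q_out/(Q_in−Q_out)) ln(V/V₀).
m = m₀ (V₀/V)^(Q_out/(Q_in−Q_out)) = 18.0 × (4.58/11.386)^(1.1326) = 6.4171 mg.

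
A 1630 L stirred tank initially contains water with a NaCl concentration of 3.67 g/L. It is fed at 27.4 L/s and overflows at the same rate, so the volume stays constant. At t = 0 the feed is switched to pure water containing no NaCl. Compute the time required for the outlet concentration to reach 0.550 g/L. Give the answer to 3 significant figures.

Accumulation = in − out for the solute gives V dC/dt = Q(C_in − C), so τ = V/Q = 59.489 s.
C(t) = C_in + (C₀ − C_in) e^(−t/τ). Set C = 0.550 and solve for t:
e^(−t/τ) = (C − C_in)/(C₀ − C_in) = (0.550 − 0)/(3.67 − 0) = 0.14986
t = −τ ln(…) = 59.489 × 1.8980 = 112.91 s.

113 s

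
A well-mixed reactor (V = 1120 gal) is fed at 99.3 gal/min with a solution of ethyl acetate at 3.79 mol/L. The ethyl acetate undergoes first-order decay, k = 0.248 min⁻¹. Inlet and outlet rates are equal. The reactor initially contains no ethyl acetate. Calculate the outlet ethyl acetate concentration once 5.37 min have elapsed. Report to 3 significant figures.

Species balance: V dC/dt = Q C_in − Q C − k V C.
This is linear with rate a = Q/V + k = 0.33666 min⁻¹.
C_ss = Q C_in/(Q + kV) = 0.99811 mol/L; C(t) = C_ss + (C₀ − C_ss) e^(−a t).
C(5.37) = 0.99811 + (-0.99811)·e^(−0.33666·5.37) = 0.99811 + (-0.99811)·0.16400 = 0.83442 mol/L.

0.834 mol/L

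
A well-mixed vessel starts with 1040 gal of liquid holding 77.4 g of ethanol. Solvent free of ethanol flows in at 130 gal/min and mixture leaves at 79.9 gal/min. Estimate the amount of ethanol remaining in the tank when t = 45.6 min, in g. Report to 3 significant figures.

Total volume: dV/dt = Q_in − Q_out = 50.100 gal/min, so V(t) = 1040 + 50.100 t and V(45.6) = 3324.6 gal.
Solute balance: dm/dt = 0 − Q_out C = −Q_out m/V(t).
Separate: dm/m = −Q_out dt/V(t) ⇒ ln(m/m₀) = −(Q_out/(Q_in−Q_out)) ln(V/V₀).
m = m₀ (V₀/V)^(Q_out/(Q_in−Q_out)) = 77.4 × (1040/3324.6)^(1.5948) = 12.129 g.

12.1 g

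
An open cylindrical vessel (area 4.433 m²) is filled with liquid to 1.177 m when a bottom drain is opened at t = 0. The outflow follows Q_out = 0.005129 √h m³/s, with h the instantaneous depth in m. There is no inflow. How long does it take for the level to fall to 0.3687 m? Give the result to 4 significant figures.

Volume balance on the tank: A dh/dt = −0.005129 √h.
This is separable: 2 d(√h)/dt = −0.005129/A, so √h = √h₀ − (0.005129/(2A)) t.
t = 2A(√h₀ − √h)/0.005129 = 2·4.433·(√1.177 − √0.3687)/0.005129
  = 8.86600 × (1.08490 − 0.607207) / 0.005129 = 825.735 s.

825.7 s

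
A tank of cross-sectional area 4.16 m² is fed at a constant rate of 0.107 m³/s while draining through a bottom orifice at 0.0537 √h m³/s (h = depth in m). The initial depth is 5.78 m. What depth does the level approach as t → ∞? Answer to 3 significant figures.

Unsteady balance on liquid volume: A dh/dt = Q_in − 0.0537 √h. At steady state dh/dt = 0:
Q_in = 0.0537 √h_ss ⇒ √h_ss = 0.107/0.0537 = 1.9926.
h_ss = 1.9926² = 3.9703 m. (Since h₀ = 5.78 m > h_ss, the level will fall toward this value.)

3.97 m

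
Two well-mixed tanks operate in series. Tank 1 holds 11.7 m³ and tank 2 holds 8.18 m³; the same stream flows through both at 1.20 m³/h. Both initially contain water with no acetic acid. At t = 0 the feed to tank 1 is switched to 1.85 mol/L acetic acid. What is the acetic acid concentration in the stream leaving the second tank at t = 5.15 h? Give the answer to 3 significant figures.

Species balance on tank i: dCᵢ/dt = (Cᵢ₋₁ − Cᵢ)/τᵢ with τᵢ = Vᵢ/Q.
τ₁ = 11.7/1.20 = 9.7500 h; τ₂ = 8.18/1.20 = 6.8167 h.
Solving the cascade with C₁(0)=C₂(0)=0 gives C₂(t) = C_in[1 − (τ₁ e^(−t/τ₁) − τ₂ e^(−t/τ₂))/(τ₁ − τ₂)].
At t = 5.15: e^(−t/τ₁) = 0.58966, e^(−t/τ₂) = 0.46978.
C₂ = 1.85·[1 − (9.7500·0.58966 − 6.8167·0.46978)/(2.9333)] = 1.85·0.13174 = 0.24371 mol/L.

0.244 mol/L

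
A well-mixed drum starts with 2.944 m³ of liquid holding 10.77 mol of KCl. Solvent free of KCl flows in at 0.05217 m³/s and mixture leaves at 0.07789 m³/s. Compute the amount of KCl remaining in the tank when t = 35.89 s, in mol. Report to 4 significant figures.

Total volume: dV/dt = Q_in − Q_out = -0.0257200 m³/s, so V(t) = 2.944 − 0.0257200 t and V(35.89) = 2.02091 m³.
Species balance (pure solvent in): dm/dt = −Q_out · m/V(t).
dm/m = −Q_out dt/(V₀ − 0.0257200 t); integrating gives ln(m/m₀) = −(Q_out/(Q_in−Q_out)) ln(V/V₀).
m = m₀ (V₀/V)^(Q_out/(Q_in−Q_out)) = 10.77 × (2.944/2.02091)^(-3.02838) = 3.44671 mol.

3.447 mol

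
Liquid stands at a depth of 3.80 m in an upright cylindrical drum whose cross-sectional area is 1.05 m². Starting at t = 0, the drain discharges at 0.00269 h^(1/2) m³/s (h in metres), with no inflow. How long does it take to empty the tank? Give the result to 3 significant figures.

Mass balance (ρ constant): A dh/dt = −0.00269 √h.
Separate and integrate: 2(√h − √h₀) = −(0.00269/A) t.
Set h = 0: 2√h₀ = (0.00269/A) t_empty ⇒ t_empty = 2A√h₀/0.00269.
t_empty = 2·1.05·√3.80/0.00269 = 2.1000·1.9494/0.00269 = 1521.8 s.

1520 s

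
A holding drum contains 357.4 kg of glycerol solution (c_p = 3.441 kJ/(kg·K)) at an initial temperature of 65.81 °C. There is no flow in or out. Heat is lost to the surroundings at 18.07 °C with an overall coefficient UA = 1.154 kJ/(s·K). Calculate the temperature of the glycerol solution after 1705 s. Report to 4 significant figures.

M c_p dT/dt = −UA(T − T_amb).
dT/dt = (T_ss − T)/τ with T_ss = T_amb = 18.0700 °C, τ = M c_p/UA = 357.4·3.441/1.154 = 1065.70 s.
T approaches T_ss exponentially: T(t) = T_ss + (T₀ − T_ss) e^(−t/τ).
T(1705) = 18.0700 + (47.7400)·0.201918 = 27.7096 °C.

27.71 °C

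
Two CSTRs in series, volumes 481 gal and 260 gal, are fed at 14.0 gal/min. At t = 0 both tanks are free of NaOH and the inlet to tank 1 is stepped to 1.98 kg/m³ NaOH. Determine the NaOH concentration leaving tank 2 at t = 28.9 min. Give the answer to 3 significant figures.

Species balance on tank i: dCᵢ/dt = (Cᵢ₋₁ − Cᵢ)/τᵢ with τᵢ = Vᵢ/Q.
τ₁ = 481/14.0 = 34.357 min; τ₂ = 260/14.0 = 18.571 min.
Tank 1: C₁ = C_in(1 − e^(−t/τ₁)). Tank 2 (τ₁ ≠ τ₂): C₂ = C_in[1 − (τ₁ e^(−t/τ₁) − τ₂ e^(−t/τ₂))/(τ₁ − τ₂)].
At t = 28.9: e^(−t/τ₁) = 0.43121, e^(−t/τ₂) = 0.21095.
C₂ = 1.98·[1 − (34.357·0.43121 − 18.571·0.21095)/(15.786)] = 1.98·0.30966 = 0.61313 kg/m³.

0.613 kg/m³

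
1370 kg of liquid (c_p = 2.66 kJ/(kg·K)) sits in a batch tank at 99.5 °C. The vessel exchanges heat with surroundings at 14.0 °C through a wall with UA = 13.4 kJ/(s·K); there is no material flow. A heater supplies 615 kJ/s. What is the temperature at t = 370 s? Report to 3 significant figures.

First-law balance (no shaft work): M c_p dT/dt = −UA(T − T_amb) + Q̇.
dT/dt = (T_ss − T)/τ with T_ss = T_amb + Q̇/UA = 14.0 + 615/13.4 = 59.896 °C, τ = M c_p/UA = 1370·2.66/13.4 = 271.96 s.
Integrating: T(t) = T_ss + (T₀ − T_ss) e^(−t/τ).
T(370) = 59.896 + (39.604)·0.25653 = 70.055 °C.

70.1 °C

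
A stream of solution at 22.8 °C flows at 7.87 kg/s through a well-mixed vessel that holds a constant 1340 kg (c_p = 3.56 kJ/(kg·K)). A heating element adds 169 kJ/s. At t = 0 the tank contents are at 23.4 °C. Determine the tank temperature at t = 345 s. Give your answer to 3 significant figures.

28.1 °C

M c_p dT/dt = ṁ c_p (T_in − T) + Q̇.
Rearrange: dT/dt = (T_ss − T)/τ with τ = M/ṁ = 170.27 s and T_ss = T_in + Q̇/(ṁ c_p) = 28.832 °C.
T approaches T_ss exponentially: T(t) = T_ss + (T₀ − T_ss) e^(−t/τ).
T(345) = 28.832 + (-5.4320)·e^(−345/170.27) = 28.832 + (-5.4320)·0.13183 = 28.116 °C.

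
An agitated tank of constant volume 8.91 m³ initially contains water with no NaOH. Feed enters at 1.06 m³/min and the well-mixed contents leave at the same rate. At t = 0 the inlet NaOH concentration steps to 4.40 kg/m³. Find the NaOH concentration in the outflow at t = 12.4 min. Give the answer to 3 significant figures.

Mass balance on the solute (V constant): V dC/dt = Q(C_in − C).
Time constant τ = V/Q = 8.91/1.06 = 8.4057 min.
Solution: C(t) = C_in + (C₀ − C_in) e^(−t/τ).
C(12.4) = 4.40 + (0 − 4.40)·e^(−12.4/8.4057) = 4.40 + (-4.4000)·0.22873 = 3.3936 kg/m³.

3.39 kg/m³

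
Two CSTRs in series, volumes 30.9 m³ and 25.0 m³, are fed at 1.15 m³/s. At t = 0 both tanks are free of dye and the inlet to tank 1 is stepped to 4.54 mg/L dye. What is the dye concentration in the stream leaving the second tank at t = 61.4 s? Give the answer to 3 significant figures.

Species balance on tank i: dCᵢ/dt = (Cᵢ₋₁ − Cᵢ)/τᵢ with τᵢ = Vᵢ/Q.
τ₁ = 30.9/1.15 = 26.870 s; τ₂ = 25.0/1.15 = 21.739 s.
Solving the cascade with C₁(0)=C₂(0)=0 gives C₂(t) = C_in[1 − (τ₁ e^(−t/τ₁) − τ₂ e^(−t/τ₂))/(τ₁ − τ₂)].
At t = 61.4: e^(−t/τ₁) = 0.10176, e^(−t/τ₂) = 0.059344.
C₂ = 4.54·[1 − (26.870·0.10176 − 21.739·0.059344)/(5.1304)] = 4.54·0.71850 = 3.2620 mg/L.

3.26 mg/L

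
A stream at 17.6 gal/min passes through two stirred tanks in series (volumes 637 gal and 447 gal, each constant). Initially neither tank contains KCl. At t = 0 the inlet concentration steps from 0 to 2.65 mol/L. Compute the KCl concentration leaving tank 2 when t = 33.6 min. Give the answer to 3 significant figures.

Each tank obeys Vᵢ dCᵢ/dt = Q(Cᵢ₋₁ − Cᵢ), so τᵢ = Vᵢ/Q.
τ₁ = 637/17.6 = 36.193 min; τ₂ = 447/17.6 = 25.398 min.
Tank 1: C₁ = C_in(1 − e^(−t/τ₁)). Tank 2 (τ₁ ≠ τ₂): C₂ = C_in[1 − (τ₁ e^(−t/τ₁) − τ₂ e^(−t/τ₂))/(τ₁ − τ₂)].
At t = 33.6: e^(−t/τ₁) = 0.39520, e^(−t/τ₂) = 0.26635.
C₂ = 2.65·[1 − (36.193·0.39520 − 25.398·0.26635)/(10.795)] = 2.65·0.30164 = 0.79935 mol/L.

0.799 mol/L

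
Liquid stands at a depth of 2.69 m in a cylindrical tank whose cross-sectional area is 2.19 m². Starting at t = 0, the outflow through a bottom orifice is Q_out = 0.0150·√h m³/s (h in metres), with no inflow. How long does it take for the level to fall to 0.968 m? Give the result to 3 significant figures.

192 s

Accumulation of liquid (constant cross-section A): A dh/dt = −0.0150 √h.
∫ h^(−1/2) dh = −(0.0150/A) ∫ dt, giving 2√h = 2√h₀ − (0.0150/A) t.
t = 2A(√h₀ − √h)/0.0150 = 2·2.19·(√2.69 − √0.968)/0.0150
  = 4.3800 × (1.6401 − 0.98387) / 0.0150 = 191.63 s.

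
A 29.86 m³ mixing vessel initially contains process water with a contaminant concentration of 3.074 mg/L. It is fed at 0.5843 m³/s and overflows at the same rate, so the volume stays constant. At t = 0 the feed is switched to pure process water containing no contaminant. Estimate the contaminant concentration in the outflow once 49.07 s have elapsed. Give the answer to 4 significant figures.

Species balance on the tank: V dC/dt = Q(C_in − C).
So dC/dt = (C_in − C)/τ with τ = V/Q = 29.86/0.5843 = 51.1039 s.
This is linear first-order; C(t) = C_in + (C₀ − C_in) e^(−t/τ).
C(49.07) = 0 + (3.074 − 0)·e^(−49.07/51.1039) = 0 + (3.07400)·0.382816 = 1.17678 mg/L.

1.177 mg/L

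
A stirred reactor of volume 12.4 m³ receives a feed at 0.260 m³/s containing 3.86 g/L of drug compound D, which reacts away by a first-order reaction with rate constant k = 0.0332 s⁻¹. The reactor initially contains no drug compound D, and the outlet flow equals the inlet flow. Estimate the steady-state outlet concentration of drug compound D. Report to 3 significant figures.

1.49 g/L

Accumulation = in − out − consumed: V dC/dt = Q C_in − Q C − k V C.
At steady state: 0 = Q C_in − (Q + kV) C_ss, so C_ss = Q C_in/(Q + kV).
C_ss = 0.260·3.86/(0.260 + 0.0332·12.4) = 1.0036/0.67168 = 1.4942 g/L.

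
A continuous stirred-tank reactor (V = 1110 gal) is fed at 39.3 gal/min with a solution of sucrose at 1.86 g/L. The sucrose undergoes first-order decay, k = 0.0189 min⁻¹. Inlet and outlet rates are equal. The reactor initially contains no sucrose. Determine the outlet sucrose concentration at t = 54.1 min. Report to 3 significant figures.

Accumulation = in − out − consumed: V dC/dt = Q C_in − Q C − k V C.
This is linear with rate a = Q/V + k = 0.054305 min⁻¹.
C_ss = Q C_in/(Q + kV) = 1.2127 g/L; C(t) = C_ss + (C₀ − C_ss) e^(−a t).
C(54.1) = 1.2127 + (-1.2127)·e^(−0.054305·54.1) = 1.2127 + (-1.2127)·0.052976 = 1.1484 g/L.

1.15 g/L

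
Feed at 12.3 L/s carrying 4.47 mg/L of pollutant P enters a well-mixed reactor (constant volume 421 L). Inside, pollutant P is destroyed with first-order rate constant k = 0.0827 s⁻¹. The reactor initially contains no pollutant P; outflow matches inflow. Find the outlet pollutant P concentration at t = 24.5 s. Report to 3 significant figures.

Accumulation = in − out − consumed: V dC/dt = Q C_in − Q C − k V C.
dC/dt = (Q/V) C_in − (Q/V + k) C; effective rate a = Q/V + k = 0.029216 + 0.0827 = 0.11192 s⁻¹.
C_ss = Q C_in/(Q + kV) = 1.1669 mg/L; C(t) = C_ss + (C₀ − C_ss) e^(−a t).
C(24.5) = 1.1669 + (-1.1669)·e^(−0.11192·24.5) = 1.1669 + (-1.1669)·0.064445 = 1.0917 mg/L.

1.09 mg/L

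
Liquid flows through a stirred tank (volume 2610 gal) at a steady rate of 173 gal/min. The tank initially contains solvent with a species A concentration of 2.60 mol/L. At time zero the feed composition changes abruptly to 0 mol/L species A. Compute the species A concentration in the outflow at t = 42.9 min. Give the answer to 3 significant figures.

Mass balance on the solute (V constant): V dC/dt = Q(C_in − C).
So dC/dt = (C_in − C)/τ with τ = V/Q = 2610/173 = 15.087 min.
Solution: C(t) = C_in + (C₀ − C_in) e^(−t/τ).
C(42.9) = 0 + (2.60 − 0)·e^(−42.9/15.087) = 0 + (2.6000)·0.058218 = 0.15137 mol/L.

0.151 mol/L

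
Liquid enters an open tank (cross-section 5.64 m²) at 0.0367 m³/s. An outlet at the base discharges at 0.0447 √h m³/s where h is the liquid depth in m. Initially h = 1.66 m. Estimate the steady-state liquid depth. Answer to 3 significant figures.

Level balance: A dh/dt = 0.0367 − 0.0447 √h. Setting dh/dt = 0:
Q_in = 0.0447 √h_ss ⇒ √h_ss = 0.0367/0.0447 = 0.82103.
h_ss = 0.82103² = 0.67409 m. (Since h₀ = 1.66 m > h_ss, the level will fall toward this value.)

0.674 m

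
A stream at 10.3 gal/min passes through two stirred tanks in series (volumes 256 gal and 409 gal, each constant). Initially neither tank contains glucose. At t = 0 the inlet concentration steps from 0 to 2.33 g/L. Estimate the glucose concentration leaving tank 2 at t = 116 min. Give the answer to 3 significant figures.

2.03 g/L

Time constants: τᵢ = Vᵢ/Q for each well-mixed tank.
τ₁ = 256/10.3 = 24.854 min; τ₂ = 409/10.3 = 39.709 min.
Tank 1: C₁ = C_in(1 − e^(−t/τ₁)). Tank 2 (τ₁ ≠ τ₂): C₂ = C_in[1 − (τ₁ e^(−t/τ₁) − τ₂ e^(−t/τ₂))/(τ₁ − τ₂)].
At t = 116: e^(−t/τ₁) = 0.0093987, e^(−t/τ₂) = 0.053865.
C₂ = 2.33·[1 − (24.854·0.0093987 − 39.709·0.053865)/(-14.854)] = 2.33·0.87173 = 2.0311 g/L.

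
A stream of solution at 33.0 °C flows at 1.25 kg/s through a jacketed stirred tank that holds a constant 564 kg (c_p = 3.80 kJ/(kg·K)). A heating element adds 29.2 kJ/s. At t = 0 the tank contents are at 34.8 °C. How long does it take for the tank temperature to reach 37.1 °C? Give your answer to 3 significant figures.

340 s

Energy balance: M c_p dT/dt = ṁ c_p (T_in − T) + 29.2.
τ = M/ṁ = 451.20 s; T_ss = T_in + Q̇/(ṁ c_p) = 39.147 °C.
T(t) = T_ss + (T₀ − T_ss) e^(−t/τ). Set T = 37.1:
e^(−t/τ) = (37.1 − 39.147)/(34.8 − 39.147) = 0.47094
t = −451.20 · ln(0.47094) = 339.76 s.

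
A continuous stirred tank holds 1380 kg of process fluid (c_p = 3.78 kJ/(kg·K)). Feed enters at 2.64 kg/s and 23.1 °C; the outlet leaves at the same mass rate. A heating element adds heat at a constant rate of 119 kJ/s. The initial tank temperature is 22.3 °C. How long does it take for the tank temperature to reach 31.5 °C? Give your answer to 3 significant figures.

First-law balance (no shaft work): M c_p dT/dt = ṁ c_p (T_in − T) + 119.
τ = M/ṁ = 522.73 s; T_ss = T_in + Q̇/(ṁ c_p) = 35.025 °C.
T(t) = T_ss + (T₀ − T_ss) e^(−t/τ). Set T = 31.5:
e^(−t/τ) = (31.5 − 35.025)/(22.3 − 35.025) = 0.27700
t = −522.73 · ln(0.27700) = 671.04 s.

671 s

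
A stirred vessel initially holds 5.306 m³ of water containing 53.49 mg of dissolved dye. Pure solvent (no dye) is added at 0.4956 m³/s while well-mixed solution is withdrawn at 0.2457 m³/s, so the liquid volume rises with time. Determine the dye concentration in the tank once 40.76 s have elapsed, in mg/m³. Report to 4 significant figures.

Let m(t) be the amount of dye. Volume: V(t) = V₀ + (Q_in − Q_out) t = 5.306 + 0.249900 t; V(40.76) = 15.4919 m³.
No dye enters, so dm/dt = −Q_out · (m/V).
Separate: dm/m = −Q_out dt/V(t) ⇒ ln(m/m₀) = −(Q_out/(Q_in−Q_out)) ln(V/V₀).
m = m₀ (V₀/V)^(Q_out/(Q_in−Q_out)) = 53.49 × (5.306/15.4919)^(0.983193) = 18.6533 mg.
C = m/V = 18.6533/15.4919 = 1.20407 mg/m³.

1.204 mg/m³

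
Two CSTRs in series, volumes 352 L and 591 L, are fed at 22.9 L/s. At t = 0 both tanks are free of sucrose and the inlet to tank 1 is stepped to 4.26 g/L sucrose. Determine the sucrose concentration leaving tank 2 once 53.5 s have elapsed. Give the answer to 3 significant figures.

3.13 g/L

Each tank obeys Vᵢ dCᵢ/dt = Q(Cᵢ₋₁ − Cᵢ), so τᵢ = Vᵢ/Q.
τ₁ = 352/22.9 = 15.371 s; τ₂ = 591/22.9 = 25.808 s.
Tank 1: C₁ = C_in(1 − e^(−t/τ₁)). Tank 2 (τ₁ ≠ τ₂): C₂ = C_in[1 − (τ₁ e^(−t/τ₁) − τ₂ e^(−t/τ₂))/(τ₁ − τ₂)].
At t = 53.5: e^(−t/τ₁) = 0.030791, e^(−t/τ₂) = 0.12581.
C₂ = 4.26·[1 − (15.371·0.030791 − 25.808·0.12581)/(-10.437)] = 4.26·0.73425 = 3.1279 g/L.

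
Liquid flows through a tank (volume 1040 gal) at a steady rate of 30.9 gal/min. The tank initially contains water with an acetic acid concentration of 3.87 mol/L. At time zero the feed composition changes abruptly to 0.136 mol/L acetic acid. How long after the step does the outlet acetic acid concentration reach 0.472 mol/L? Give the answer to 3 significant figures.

81.1 min

Species balance: V dC/dt = Q(C_in − C) ⇒ τ = V/Q = 33.657 min.
C(t) = C_in + (C₀ − C_in) e^(−t/τ). Set C = 0.472 and solve for t:
e^(−t/τ) = (C − C_in)/(C₀ − C_in) = (0.472 − 0.136)/(3.87 − 0.136) = 0.089984
t = −τ ln(…) = 33.657 × 2.4081 = 81.050 min.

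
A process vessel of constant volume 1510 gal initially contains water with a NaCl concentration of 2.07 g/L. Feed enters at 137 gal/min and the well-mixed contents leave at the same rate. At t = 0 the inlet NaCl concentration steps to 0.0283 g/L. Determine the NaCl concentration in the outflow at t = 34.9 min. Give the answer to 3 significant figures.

0.114 g/L

Mass balance on the solute (V constant): V dC/dt = Q(C_in − C).
Time constant τ = V/Q = 1510/137 = 11.022 min.
This is linear first-order; C(t) = C_in + (C₀ − C_in) e^(−t/τ).
C(34.9) = 0.0283 + (2.07 − 0.0283)·e^(−34.9/11.022) = 0.0283 + (2.0417)·0.042154 = 0.11437 g/L.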